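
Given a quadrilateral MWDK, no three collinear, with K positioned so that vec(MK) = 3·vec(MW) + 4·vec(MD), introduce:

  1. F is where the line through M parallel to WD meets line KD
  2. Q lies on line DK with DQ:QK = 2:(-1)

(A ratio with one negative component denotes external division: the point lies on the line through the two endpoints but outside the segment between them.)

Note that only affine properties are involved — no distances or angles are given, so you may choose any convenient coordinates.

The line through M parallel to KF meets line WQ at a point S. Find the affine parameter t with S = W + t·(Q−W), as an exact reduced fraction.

Set M = (0, 0), W = (1, 0), D = (0, 1), K = (3, 4); any affine frame gives the same invariant.
1. F is where the line through M parallel to WD meets line KD ⇒ F = (-1/2, 1/2)
2. Q lies on line DK with DQ:QK = 2:(-1) ⇒ Q = (6, 7)
through M parallel to KF: direction (-7/2, -7/2); meets WQ at S = (7/2, 7/2)
S = W + t·(Q−W) with t = 1/2

t = 1/2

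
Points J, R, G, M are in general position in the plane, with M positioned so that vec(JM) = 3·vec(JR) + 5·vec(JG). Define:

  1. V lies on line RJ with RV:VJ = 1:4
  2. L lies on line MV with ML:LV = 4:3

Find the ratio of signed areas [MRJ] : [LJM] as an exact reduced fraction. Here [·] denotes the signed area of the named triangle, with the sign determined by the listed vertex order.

[MRJ]:[LJM] = 35/16

Assign J = (0, 0), R = (1, 0), G = (0, 1), M = (3, 5) — the answer is frame-independent, so this choice is without loss of generality.
1. V lies on line RJ with RV:VJ = 1:4 ⇒ V = (4/5, 0)
2. L lies on line MV with ML:LV = 4:3 ⇒ L = (61/35, 15/7)
2·[MRJ] = -5, 2·[LJM] = -16/7
[MRJ]:[LJM] = -5:-16/7 = 35/16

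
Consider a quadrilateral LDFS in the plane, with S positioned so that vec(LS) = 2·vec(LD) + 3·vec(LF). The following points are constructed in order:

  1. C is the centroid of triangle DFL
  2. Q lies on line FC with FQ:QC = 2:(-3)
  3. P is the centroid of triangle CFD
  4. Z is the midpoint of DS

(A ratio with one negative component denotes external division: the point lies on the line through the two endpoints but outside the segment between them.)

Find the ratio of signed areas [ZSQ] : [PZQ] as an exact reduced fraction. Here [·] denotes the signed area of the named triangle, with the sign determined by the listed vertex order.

Work in coordinates with L = (0, 0), D = (1, 0), F = (0, 1), S = (2, 3).
1. C is the centroid of triangle DFL ⇒ C = (1/3, 1/3)
2. Q lies on line FC with FQ:QC = 2:(-3) ⇒ Q = (-2/3, 7/3)
3. P is the centroid of triangle CFD ⇒ P = (4/9, 4/9)
4. Z is the midpoint of DS ⇒ Z = (3/2, 3/2)
2·[ZSQ] = 11/3, 2·[PZQ] = 19/6
[ZSQ]:[PZQ] = 11/3:19/6 = 22/19

[ZSQ]:[PZQ] = 22/19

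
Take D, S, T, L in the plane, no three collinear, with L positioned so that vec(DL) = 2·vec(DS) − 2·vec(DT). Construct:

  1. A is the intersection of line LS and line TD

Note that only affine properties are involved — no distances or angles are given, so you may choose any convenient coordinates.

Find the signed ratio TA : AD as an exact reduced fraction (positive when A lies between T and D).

TA:AD = -1/2

Assign D = (0, 0), S = (1, 0), T = (0, 1), L = (2, -2) — the answer is frame-independent, so this choice is without loss of generality.
1. A is the intersection of line LS and line TD ⇒ A = (0, 2)
A = T + t·(D−T) with t = -1, so TA:AD = t:(1−t) = -1:2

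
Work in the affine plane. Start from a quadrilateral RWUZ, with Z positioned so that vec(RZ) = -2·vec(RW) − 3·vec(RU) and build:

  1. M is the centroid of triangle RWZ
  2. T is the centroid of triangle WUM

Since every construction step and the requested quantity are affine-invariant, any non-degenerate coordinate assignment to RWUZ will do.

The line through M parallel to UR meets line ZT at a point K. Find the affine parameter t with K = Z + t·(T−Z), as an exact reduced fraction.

Work in coordinates with R = (0, 0), W = (1, 0), U = (0, 1), Z = (-2, -3).
1. M is the centroid of triangle RWZ ⇒ M = (-1/3, -1)
2. T is the centroid of triangle WUM ⇒ T = (2/9, 0)
through M parallel to UR: direction (0, -1); meets ZT at K = (-1/3, -3/4)
K = Z + t·(T−Z) with t = 3/4

t = 3/4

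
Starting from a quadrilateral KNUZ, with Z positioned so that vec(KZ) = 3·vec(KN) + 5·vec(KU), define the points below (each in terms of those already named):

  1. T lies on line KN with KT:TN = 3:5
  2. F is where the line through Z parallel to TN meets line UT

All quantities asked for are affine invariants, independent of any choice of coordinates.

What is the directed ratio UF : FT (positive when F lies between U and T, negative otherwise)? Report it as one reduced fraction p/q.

UF:FT = -4/5

Set K = (0, 0), N = (1, 0), U = (0, 1), Z = (3, 5); any affine frame gives the same invariant.
1. T lies on line KN with KT:TN = 3:5 ⇒ T = (3/8, 0)
2. F is where the line through Z parallel to TN meets line UT ⇒ F = (-3/2, 5)
F = U + t·(T−U) with t = -4, so UF:FT = t:(1−t) = -4:5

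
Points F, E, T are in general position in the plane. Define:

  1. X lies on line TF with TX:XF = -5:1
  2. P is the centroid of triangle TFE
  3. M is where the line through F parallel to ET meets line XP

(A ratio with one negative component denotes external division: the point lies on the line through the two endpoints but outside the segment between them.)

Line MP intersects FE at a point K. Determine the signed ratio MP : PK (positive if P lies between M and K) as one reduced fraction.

Choose coordinates F = (0, 0), E = (1, 0), T = (0, 1).
1. X lies on line TF with TX:XF = -5:1 ⇒ X = (0, -1/4)
2. P is the centroid of triangle TFE ⇒ P = (1/3, 1/3)
3. M is where the line through F parallel to ET meets line XP ⇒ M = (1/11, -1/11)
line MP meets FE at K = (1/7, 0)
P = M + t·(K−M) with t = 14/3, so MP:PK = 14/3:-11/3

MP:PK = -14/11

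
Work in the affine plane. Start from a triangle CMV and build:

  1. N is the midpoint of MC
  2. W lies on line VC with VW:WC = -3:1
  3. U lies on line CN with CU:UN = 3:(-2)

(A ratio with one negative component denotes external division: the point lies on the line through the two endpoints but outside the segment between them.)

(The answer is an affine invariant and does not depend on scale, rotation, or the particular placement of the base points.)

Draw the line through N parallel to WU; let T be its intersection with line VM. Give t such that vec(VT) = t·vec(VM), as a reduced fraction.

Assign C = (0, 0), M = (1, 0), V = (0, 1) — the answer is frame-independent, so this choice is without loss of generality.
1. N is the midpoint of MC ⇒ N = (1/2, 0)
2. W lies on line VC with VW:WC = -3:1 ⇒ W = (0, -1/2)
3. U lies on line CN with CU:UN = 3:(-2) ⇒ U = (3/2, 0)
through N parallel to WU: direction (3/2, 1/2); meets VM at T = (7/8, 1/8)
T = V + t·(M−V) with t = 7/8

t = 7/8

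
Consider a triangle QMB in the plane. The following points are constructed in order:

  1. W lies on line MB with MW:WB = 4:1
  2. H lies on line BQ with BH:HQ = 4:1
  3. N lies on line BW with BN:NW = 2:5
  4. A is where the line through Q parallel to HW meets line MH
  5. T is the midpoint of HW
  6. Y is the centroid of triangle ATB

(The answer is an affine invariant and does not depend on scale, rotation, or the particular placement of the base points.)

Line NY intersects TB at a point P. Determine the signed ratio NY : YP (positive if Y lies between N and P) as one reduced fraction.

NY:YP = -83/35

Choose coordinates Q = (0, 0), M = (1, 0), B = (0, 1).
1. W lies on line MB with MW:WB = 4:1 ⇒ W = (1/5, 4/5)
2. H lies on line BQ with BH:HQ = 4:1 ⇒ H = (0, 1/5)
3. N lies on line BW with BN:NW = 2:5 ⇒ N = (2/35, 33/35)
4. A is where the line through Q parallel to HW meets line MH ⇒ A = (1/16, 3/16)
5. T is the midpoint of HW ⇒ T = (1/10, 1/2)
6. Y is the centroid of triangle ATB ⇒ Y = (13/240, 9/16)
line NY meets TB at P = (23/415, 60/83)
Y = N + t·(P−N) with t = 83/48, so NY:YP = 83/48:-35/48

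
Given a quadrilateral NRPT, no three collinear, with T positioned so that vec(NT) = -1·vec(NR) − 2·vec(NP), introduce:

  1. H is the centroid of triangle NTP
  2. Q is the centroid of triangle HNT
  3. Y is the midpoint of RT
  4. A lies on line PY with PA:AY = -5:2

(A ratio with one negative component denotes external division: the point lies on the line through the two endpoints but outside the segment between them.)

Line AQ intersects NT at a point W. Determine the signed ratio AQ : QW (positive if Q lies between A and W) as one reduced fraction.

Set N = (0, 0), R = (1, 0), P = (0, 1), T = (-1, -2); any affine frame gives the same invariant.
1. H is the centroid of triangle NTP ⇒ H = (-1/3, -1/3)
2. Q is the centroid of triangle HNT ⇒ Q = (-4/9, -7/9)
3. Y is the midpoint of RT ⇒ Y = (0, -1)
4. A lies on line PY with PA:AY = -5:2 ⇒ A = (0, -7/3)
line AQ meets NT at W = (-14/33, -28/33)
Q = A + t·(W−A) with t = 22/21, so AQ:QW = 22/21:-1/21

AQ:QW = -22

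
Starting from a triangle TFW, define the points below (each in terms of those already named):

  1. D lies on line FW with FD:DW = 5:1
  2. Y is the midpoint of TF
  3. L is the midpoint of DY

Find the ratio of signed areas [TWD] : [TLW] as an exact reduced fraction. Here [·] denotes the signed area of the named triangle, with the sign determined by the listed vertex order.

Work in coordinates with T = (0, 0), F = (1, 0), W = (0, 1).
1. D lies on line FW with FD:DW = 5:1 ⇒ D = (1/6, 5/6)
2. Y is the midpoint of TF ⇒ Y = (1/2, 0)
3. L is the midpoint of DY ⇒ L = (1/3, 5/12)
2·[TWD] = -1/6, 2·[TLW] = 1/3
[TWD]:[TLW] = -1/6:1/3 = -1/2

[TWD]:[TLW] = -1/2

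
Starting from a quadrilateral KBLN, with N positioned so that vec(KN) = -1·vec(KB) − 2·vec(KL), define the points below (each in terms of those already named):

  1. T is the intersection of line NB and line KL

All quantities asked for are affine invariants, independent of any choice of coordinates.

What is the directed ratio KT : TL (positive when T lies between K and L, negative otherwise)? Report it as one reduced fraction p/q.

KT:TL = -1/2

Work in coordinates with K = (0, 0), B = (1, 0), L = (0, 1), N = (-1, -2).
1. T is the intersection of line NB and line KL ⇒ T = (0, -1)
T = K + t·(L−K) with t = -1, so KT:TL = t:(1−t) = -1:2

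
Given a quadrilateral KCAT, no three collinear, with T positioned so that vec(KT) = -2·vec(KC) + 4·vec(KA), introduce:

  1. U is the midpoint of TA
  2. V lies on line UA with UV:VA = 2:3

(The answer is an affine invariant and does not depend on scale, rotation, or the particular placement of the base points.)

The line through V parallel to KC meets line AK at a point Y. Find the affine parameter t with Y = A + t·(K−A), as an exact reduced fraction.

Choose coordinates K = (0, 0), C = (1, 0), A = (0, 1), T = (-2, 4).
1. U is the midpoint of TA ⇒ U = (-1, 5/2)
2. V lies on line UA with UV:VA = 2:3 ⇒ V = (-3/5, 19/10)
through V parallel to KC: direction (1, 0); meets AK at Y = (0, 19/10)
Y = A + t·(K−A) with t = -9/10

t = -9/10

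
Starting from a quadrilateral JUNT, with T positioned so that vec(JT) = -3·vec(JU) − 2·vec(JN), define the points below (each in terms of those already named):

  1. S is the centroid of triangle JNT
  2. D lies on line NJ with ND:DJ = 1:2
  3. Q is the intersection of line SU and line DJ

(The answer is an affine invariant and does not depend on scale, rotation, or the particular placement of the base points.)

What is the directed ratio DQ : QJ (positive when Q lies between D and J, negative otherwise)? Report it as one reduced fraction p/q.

DQ:QJ = -5

Choose coordinates J = (0, 0), U = (1, 0), N = (0, 1), T = (-3, -2).
1. S is the centroid of triangle JNT ⇒ S = (-1, -1/3)
2. D lies on line NJ with ND:DJ = 1:2 ⇒ D = (0, 2/3)
3. Q is the intersection of line SU and line DJ ⇒ Q = (0, -1/6)
Q = D + t·(J−D) with t = 5/4, so DQ:QJ = t:(1−t) = 5/4:-1/4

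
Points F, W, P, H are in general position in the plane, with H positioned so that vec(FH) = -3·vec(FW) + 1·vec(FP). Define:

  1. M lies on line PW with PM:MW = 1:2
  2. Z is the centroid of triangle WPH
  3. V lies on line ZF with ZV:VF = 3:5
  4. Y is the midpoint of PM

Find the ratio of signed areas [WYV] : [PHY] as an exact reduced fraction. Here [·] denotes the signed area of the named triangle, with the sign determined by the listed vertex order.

[WYV]:[PHY] = 5/3

Choose coordinates F = (0, 0), W = (1, 0), P = (0, 1), H = (-3, 1).
1. M lies on line PW with PM:MW = 1:2 ⇒ M = (1/3, 2/3)
2. Z is the centroid of triangle WPH ⇒ Z = (-2/3, 2/3)
3. V lies on line ZF with ZV:VF = 3:5 ⇒ V = (-5/12, 5/12)
4. Y is the midpoint of PM ⇒ Y = (1/6, 5/6)
2·[WYV] = 5/6, 2·[PHY] = 1/2
[WYV]:[PHY] = 5/6:1/2 = 5/3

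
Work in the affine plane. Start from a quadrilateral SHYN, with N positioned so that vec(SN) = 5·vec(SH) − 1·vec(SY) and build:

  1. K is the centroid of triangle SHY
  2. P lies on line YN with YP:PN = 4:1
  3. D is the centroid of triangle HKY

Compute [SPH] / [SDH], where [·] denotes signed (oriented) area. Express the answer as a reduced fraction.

[SPH]:[SDH] = -27/20

Work in coordinates with S = (0, 0), H = (1, 0), Y = (0, 1), N = (5, -1).
1. K is the centroid of triangle SHY ⇒ K = (1/3, 1/3)
2. P lies on line YN with YP:PN = 4:1 ⇒ P = (4, -3/5)
3. D is the centroid of triangle HKY ⇒ D = (4/9, 4/9)
2·[SPH] = 3/5, 2·[SDH] = -4/9
[SPH]:[SDH] = 3/5:-4/9 = -27/20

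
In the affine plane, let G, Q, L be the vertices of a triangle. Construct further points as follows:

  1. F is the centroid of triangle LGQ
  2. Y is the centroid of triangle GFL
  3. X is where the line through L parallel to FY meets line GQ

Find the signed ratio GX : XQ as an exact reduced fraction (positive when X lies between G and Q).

GX:XQ = -2

Set G = (0, 0), Q = (1, 0), L = (0, 1); any affine frame gives the same invariant.
1. F is the centroid of triangle LGQ ⇒ F = (1/3, 1/3)
2. Y is the centroid of triangle GFL ⇒ Y = (1/9, 4/9)
3. X is where the line through L parallel to FY meets line GQ ⇒ X = (2, 0)
X = G + t·(Q−G) with t = 2, so GX:XQ = t:(1−t) = 2:-1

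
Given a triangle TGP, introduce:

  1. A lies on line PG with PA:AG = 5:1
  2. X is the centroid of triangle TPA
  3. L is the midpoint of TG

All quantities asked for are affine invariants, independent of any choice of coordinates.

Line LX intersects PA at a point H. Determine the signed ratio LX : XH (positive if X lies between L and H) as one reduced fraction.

Work in coordinates with T = (0, 0), G = (1, 0), P = (0, 1).
1. A lies on line PG with PA:AG = 5:1 ⇒ A = (5/6, 1/6)
2. X is the centroid of triangle TPA ⇒ X = (5/18, 7/18)
3. L is the midpoint of TG ⇒ L = (1/2, 0)
line LX meets PA at H = (-1/6, 7/6)
X = L + t·(H−L) with t = 1/3, so LX:XH = 1/3:2/3

LX:XH = 1/2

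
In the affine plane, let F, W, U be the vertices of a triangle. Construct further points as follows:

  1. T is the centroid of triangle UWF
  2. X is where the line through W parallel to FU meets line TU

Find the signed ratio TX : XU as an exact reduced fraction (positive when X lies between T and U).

TX:XU = -2/3

Choose coordinates F = (0, 0), W = (1, 0), U = (0, 1).
1. T is the centroid of triangle UWF ⇒ T = (1/3, 1/3)
2. X is where the line through W parallel to FU meets line TU ⇒ X = (1, -1)
X = T + t·(U−T) with t = -2, so TX:XU = t:(1−t) = -2:3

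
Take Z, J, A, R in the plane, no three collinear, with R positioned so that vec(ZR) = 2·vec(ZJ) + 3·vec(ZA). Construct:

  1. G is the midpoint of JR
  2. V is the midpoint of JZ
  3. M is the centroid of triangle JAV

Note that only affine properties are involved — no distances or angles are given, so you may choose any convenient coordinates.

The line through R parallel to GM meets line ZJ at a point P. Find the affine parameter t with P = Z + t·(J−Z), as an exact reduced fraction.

Set Z = (0, 0), J = (1, 0), A = (0, 1), R = (2, 3); any affine frame gives the same invariant.
1. G is the midpoint of JR ⇒ G = (3/2, 3/2)
2. V is the midpoint of JZ ⇒ V = (1/2, 0)
3. M is the centroid of triangle JAV ⇒ M = (1/2, 1/3)
through R parallel to GM: direction (-1, -7/6); meets ZJ at P = (-4/7, 0)
P = Z + t·(J−Z) with t = -4/7

t = -4/7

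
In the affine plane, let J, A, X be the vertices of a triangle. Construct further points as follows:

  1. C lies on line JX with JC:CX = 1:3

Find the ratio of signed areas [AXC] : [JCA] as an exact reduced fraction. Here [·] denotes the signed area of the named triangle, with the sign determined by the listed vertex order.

[AXC]:[JCA] = -3

Set J = (0, 0), A = (1, 0), X = (0, 1); any affine frame gives the same invariant.
1. C lies on line JX with JC:CX = 1:3 ⇒ C = (0, 1/4)
2·[AXC] = 3/4, 2·[JCA] = -1/4
[AXC]:[JCA] = 3/4:-1/4 = -3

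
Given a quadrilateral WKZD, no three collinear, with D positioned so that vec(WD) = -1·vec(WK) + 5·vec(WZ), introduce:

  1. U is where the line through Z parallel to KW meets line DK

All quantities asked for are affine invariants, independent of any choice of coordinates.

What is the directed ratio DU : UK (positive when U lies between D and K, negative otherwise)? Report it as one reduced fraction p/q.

DU:UK = 4

Choose coordinates W = (0, 0), K = (1, 0), Z = (0, 1), D = (-1, 5).
1. U is where the line through Z parallel to KW meets line DK ⇒ U = (3/5, 1)
U = D + t·(K−D) with t = 4/5, so DU:UK = t:(1−t) = 4/5:1/5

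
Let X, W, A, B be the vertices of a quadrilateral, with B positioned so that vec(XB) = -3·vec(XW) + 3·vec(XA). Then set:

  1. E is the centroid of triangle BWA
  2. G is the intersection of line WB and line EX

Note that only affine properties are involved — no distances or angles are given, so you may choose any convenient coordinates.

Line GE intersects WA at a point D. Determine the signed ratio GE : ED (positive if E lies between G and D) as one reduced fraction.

GE:ED = 1/5

Assign X = (0, 0), W = (1, 0), A = (0, 1), B = (-3, 3) — the answer is frame-independent, so this choice is without loss of generality.
1. E is the centroid of triangle BWA ⇒ E = (-2/3, 4/3)
2. G is the intersection of line WB and line EX ⇒ G = (-3/5, 6/5)
line GE meets WA at D = (-1, 2)
E = G + t·(D−G) with t = 1/6, so GE:ED = 1/6:5/6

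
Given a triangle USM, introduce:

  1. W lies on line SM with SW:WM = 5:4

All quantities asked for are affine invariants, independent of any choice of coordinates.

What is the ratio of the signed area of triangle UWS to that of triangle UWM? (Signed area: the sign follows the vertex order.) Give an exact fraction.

Choose coordinates U = (0, 0), S = (1, 0), M = (0, 1).
1. W lies on line SM with SW:WM = 5:4 ⇒ W = (4/9, 5/9)
2·[UWS] = -5/9, 2·[UWM] = 4/9
[UWS]:[UWM] = -5/9:4/9 = -5/4

[UWS]:[UWM] = -5/4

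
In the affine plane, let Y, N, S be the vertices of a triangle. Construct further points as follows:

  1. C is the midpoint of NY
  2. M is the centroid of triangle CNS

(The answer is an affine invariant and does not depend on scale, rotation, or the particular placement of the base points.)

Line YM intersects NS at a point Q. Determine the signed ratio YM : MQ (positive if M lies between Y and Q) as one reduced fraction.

YM:MQ = 5

Work in coordinates with Y = (0, 0), N = (1, 0), S = (0, 1).
1. C is the midpoint of NY ⇒ C = (1/2, 0)
2. M is the centroid of triangle CNS ⇒ M = (1/2, 1/3)
line YM meets NS at Q = (3/5, 2/5)
M = Y + t·(Q−Y) with t = 5/6, so YM:MQ = 5/6:1/6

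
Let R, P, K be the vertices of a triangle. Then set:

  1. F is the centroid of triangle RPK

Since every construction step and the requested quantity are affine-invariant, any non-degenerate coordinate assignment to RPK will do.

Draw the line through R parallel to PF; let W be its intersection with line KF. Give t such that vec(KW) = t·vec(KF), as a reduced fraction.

t = 2

Assign R = (0, 0), P = (1, 0), K = (0, 1) — the answer is frame-independent, so this choice is without loss of generality.
1. F is the centroid of triangle RPK ⇒ F = (1/3, 1/3)
through R parallel to PF: direction (-2/3, 1/3); meets KF at W = (2/3, -1/3)
W = K + t·(F−K) with t = 2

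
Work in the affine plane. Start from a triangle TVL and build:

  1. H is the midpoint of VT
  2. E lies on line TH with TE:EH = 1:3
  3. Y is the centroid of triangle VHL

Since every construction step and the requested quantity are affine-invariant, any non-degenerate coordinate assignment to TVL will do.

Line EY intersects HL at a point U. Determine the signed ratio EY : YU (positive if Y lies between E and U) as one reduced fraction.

EY:YU = -13/4

Assign T = (0, 0), V = (1, 0), L = (0, 1) — the answer is frame-independent, so this choice is without loss of generality.
1. H is the midpoint of VT ⇒ H = (1/2, 0)
2. E lies on line TH with TE:EH = 1:3 ⇒ E = (1/8, 0)
3. Y is the centroid of triangle VHL ⇒ Y = (1/2, 1/3)
line EY meets HL at U = (5/13, 3/13)
Y = E + t·(U−E) with t = 13/9, so EY:YU = 13/9:-4/9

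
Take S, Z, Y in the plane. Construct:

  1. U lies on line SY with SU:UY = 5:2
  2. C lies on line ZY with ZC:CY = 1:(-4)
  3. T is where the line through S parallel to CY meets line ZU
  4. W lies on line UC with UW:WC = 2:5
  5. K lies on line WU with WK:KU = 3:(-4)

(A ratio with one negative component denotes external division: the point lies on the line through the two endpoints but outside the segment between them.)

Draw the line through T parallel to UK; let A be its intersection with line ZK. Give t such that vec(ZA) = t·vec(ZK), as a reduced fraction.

Assign S = (0, 0), Z = (1, 0), Y = (0, 1) — the answer is frame-independent, so this choice is without loss of generality.
1. U lies on line SY with SU:UY = 5:2 ⇒ U = (0, 5/7)
2. C lies on line ZY with ZC:CY = 1:(-4) ⇒ C = (4/3, -1/3)
3. T is where the line through S parallel to CY meets line ZU ⇒ T = (-5/2, 5/2)
4. W lies on line UC with UW:WC = 2:5 ⇒ W = (8/21, 61/147)
5. K lies on line WU with WK:KU = 3:(-4) ⇒ K = (32/21, -71/147)
through T parallel to UK: direction (32/21, -176/147); meets ZK at A = (17/6, -71/42)
A = Z + t·(K−Z) with t = 7/2

t = 7/2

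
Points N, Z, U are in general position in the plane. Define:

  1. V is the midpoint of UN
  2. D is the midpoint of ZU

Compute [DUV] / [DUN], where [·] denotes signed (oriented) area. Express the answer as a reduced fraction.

Assign N = (0, 0), Z = (1, 0), U = (0, 1) — the answer is frame-independent, so this choice is without loss of generality.
1. V is the midpoint of UN ⇒ V = (0, 1/2)
2. D is the midpoint of ZU ⇒ D = (1/2, 1/2)
2·[DUV] = 1/4, 2·[DUN] = 1/2
[DUV]:[DUN] = 1/4:1/2 = 1/2

[DUV]:[DUN] = 1/2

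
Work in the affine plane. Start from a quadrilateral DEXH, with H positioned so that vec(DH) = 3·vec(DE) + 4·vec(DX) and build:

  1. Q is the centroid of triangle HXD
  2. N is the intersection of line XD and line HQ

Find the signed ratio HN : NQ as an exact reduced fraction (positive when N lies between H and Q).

HN:NQ = -3

Work in coordinates with D = (0, 0), E = (1, 0), X = (0, 1), H = (3, 4).
1. Q is the centroid of triangle HXD ⇒ Q = (1, 5/3)
2. N is the intersection of line XD and line HQ ⇒ N = (0, 1/2)
N = H + t·(Q−H) with t = 3/2, so HN:NQ = t:(1−t) = 3/2:-1/2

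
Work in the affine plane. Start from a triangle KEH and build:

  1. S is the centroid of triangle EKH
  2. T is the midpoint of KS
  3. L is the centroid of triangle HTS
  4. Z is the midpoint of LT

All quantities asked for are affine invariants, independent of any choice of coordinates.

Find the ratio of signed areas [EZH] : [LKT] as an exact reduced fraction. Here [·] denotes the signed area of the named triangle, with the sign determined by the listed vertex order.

Set K = (0, 0), E = (1, 0), H = (0, 1); any affine frame gives the same invariant.
1. S is the centroid of triangle EKH ⇒ S = (1/3, 1/3)
2. T is the midpoint of KS ⇒ T = (1/6, 1/6)
3. L is the centroid of triangle HTS ⇒ L = (1/6, 1/2)
4. Z is the midpoint of LT ⇒ Z = (1/6, 1/3)
2·[EZH] = -1/2, 2·[LKT] = 1/18
[EZH]:[LKT] = -1/2:1/18 = -9

[EZH]:[LKT] = -9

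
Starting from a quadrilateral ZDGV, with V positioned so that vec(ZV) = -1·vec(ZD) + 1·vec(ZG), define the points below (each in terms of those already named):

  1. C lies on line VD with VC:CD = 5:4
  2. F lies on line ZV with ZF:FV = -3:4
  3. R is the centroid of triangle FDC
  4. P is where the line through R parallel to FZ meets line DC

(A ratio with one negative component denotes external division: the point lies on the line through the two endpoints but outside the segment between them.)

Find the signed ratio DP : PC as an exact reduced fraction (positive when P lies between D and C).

Assign Z = (0, 0), D = (1, 0), G = (0, 1), V = (-1, 1) — the answer is frame-independent, so this choice is without loss of generality.
1. C lies on line VD with VC:CD = 5:4 ⇒ C = (1/9, 4/9)
2. F lies on line ZV with ZF:FV = -3:4 ⇒ F = (3, -3)
3. R is the centroid of triangle FDC ⇒ R = (37/27, -23/27)
4. P is where the line through R parallel to FZ meets line DC ⇒ P = (1/27, 13/27)
P = D + t·(C−D) with t = 13/12, so DP:PC = t:(1−t) = 13/12:-1/12

DP:PC = -13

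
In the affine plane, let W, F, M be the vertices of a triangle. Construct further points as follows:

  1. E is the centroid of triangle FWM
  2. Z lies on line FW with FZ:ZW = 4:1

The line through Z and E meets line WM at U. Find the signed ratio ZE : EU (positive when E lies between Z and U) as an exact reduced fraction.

Work in coordinates with W = (0, 0), F = (1, 0), M = (0, 1).
1. E is the centroid of triangle FWM ⇒ E = (1/3, 1/3)
2. Z lies on line FW with FZ:ZW = 4:1 ⇒ Z = (1/5, 0)
line ZE meets WM at U = (0, -1/2)
E = Z + t·(U−Z) with t = -2/3, so ZE:EU = -2/3:5/3

ZE:EU = -2/5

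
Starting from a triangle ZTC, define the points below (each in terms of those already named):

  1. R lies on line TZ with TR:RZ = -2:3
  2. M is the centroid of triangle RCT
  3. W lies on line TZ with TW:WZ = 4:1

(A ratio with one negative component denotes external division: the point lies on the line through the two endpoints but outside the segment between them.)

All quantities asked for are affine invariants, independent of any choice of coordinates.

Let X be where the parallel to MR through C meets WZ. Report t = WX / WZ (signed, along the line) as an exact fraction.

t = -24

Choose coordinates Z = (0, 0), T = (1, 0), C = (0, 1).
1. R lies on line TZ with TR:RZ = -2:3 ⇒ R = (3, 0)
2. M is the centroid of triangle RCT ⇒ M = (4/3, 1/3)
3. W lies on line TZ with TW:WZ = 4:1 ⇒ W = (1/5, 0)
through C parallel to MR: direction (5/3, -1/3); meets WZ at X = (5, 0)
X = W + t·(Z−W) with t = -24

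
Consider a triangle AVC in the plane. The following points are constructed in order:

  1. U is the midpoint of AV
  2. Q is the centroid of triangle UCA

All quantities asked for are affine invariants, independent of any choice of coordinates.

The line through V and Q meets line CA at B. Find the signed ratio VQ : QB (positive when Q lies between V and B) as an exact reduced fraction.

VQ:QB = 5

Work in coordinates with A = (0, 0), V = (1, 0), C = (0, 1).
1. U is the midpoint of AV ⇒ U = (1/2, 0)
2. Q is the centroid of triangle UCA ⇒ Q = (1/6, 1/3)
line VQ meets CA at B = (0, 2/5)
Q = V + t·(B−V) with t = 5/6, so VQ:QB = 5/6:1/6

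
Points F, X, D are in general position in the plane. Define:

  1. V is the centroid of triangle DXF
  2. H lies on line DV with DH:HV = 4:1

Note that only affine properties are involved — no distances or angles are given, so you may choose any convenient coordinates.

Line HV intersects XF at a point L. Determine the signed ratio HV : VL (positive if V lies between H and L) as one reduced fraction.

Work in coordinates with F = (0, 0), X = (1, 0), D = (0, 1).
1. V is the centroid of triangle DXF ⇒ V = (1/3, 1/3)
2. H lies on line DV with DH:HV = 4:1 ⇒ H = (4/15, 7/15)
line HV meets XF at L = (1/2, 0)
V = H + t·(L−H) with t = 2/7, so HV:VL = 2/7:5/7

HV:VL = 2/5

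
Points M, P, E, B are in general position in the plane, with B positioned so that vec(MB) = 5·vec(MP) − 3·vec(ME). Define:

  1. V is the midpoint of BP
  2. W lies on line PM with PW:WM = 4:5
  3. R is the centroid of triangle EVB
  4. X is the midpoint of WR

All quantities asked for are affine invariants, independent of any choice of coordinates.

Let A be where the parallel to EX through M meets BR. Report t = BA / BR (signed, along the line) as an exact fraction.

t = 333/80

Work in coordinates with M = (0, 0), P = (1, 0), E = (0, 1), B = (5, -3).
1. V is the midpoint of BP ⇒ V = (3, -3/2)
2. W lies on line PM with PW:WM = 4:5 ⇒ W = (5/9, 0)
3. R is the centroid of triangle EVB ⇒ R = (8/3, -7/6)
4. X is the midpoint of WR ⇒ X = (29/18, -7/12)
through M parallel to EX: direction (29/18, -19/12); meets BR at A = (-377/80, 741/160)
A = B + t·(R−B) with t = 333/80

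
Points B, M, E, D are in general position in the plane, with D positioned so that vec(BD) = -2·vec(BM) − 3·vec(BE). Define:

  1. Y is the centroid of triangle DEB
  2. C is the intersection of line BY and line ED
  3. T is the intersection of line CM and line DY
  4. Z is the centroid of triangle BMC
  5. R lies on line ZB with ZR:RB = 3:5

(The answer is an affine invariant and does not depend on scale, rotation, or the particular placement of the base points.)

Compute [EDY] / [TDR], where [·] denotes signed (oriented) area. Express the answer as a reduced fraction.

[EDY]:[TDR] = 40/51

Assign B = (0, 0), M = (1, 0), E = (0, 1), D = (-2, -3) — the answer is frame-independent, so this choice is without loss of generality.
1. Y is the centroid of triangle DEB ⇒ Y = (-2/3, -2/3)
2. C is the intersection of line BY and line ED ⇒ C = (-1, -1)
3. T is the intersection of line CM and line DY ⇒ T = (-4/5, -9/10)
4. Z is the centroid of triangle BMC ⇒ Z = (0, -1/3)
5. R lies on line ZB with ZR:RB = 3:5 ⇒ R = (0, -5/24)
2·[EDY] = 2/3, 2·[TDR] = 17/20
[EDY]:[TDR] = 2/3:17/20 = 40/51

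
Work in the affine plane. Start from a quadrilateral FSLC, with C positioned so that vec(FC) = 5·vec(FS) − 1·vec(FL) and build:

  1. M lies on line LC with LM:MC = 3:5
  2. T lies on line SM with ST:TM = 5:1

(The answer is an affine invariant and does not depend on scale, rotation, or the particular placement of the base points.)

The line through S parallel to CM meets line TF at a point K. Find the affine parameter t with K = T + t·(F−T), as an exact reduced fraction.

Work in coordinates with F = (0, 0), S = (1, 0), L = (0, 1), C = (5, -1).
1. M lies on line LC with LM:MC = 3:5 ⇒ M = (15/8, 1/4)
2. T lies on line SM with ST:TM = 5:1 ⇒ T = (83/48, 5/24)
through S parallel to CM: direction (-25/8, 5/4); meets TF at K = (83/108, 5/54)
K = T + t·(F−T) with t = 5/9

t = 5/9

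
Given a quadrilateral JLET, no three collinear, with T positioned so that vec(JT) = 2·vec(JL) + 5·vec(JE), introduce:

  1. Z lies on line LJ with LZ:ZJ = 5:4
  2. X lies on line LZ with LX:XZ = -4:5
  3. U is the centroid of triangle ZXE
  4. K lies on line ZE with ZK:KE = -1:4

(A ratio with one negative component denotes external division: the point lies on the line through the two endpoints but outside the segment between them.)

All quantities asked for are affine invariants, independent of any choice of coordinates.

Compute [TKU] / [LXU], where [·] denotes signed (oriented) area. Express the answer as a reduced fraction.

Assign J = (0, 0), L = (1, 0), E = (0, 1), T = (2, 5) — the answer is frame-independent, so this choice is without loss of generality.
1. Z lies on line LJ with LZ:ZJ = 5:4 ⇒ Z = (4/9, 0)
2. X lies on line LZ with LX:XZ = -4:5 ⇒ X = (29/9, 0)
3. U is the centroid of triangle ZXE ⇒ U = (11/9, 1/3)
4. K lies on line ZE with ZK:KE = -1:4 ⇒ K = (16/27, -1/3)
2·[TKU] = 196/81, 2·[LXU] = 20/27
[TKU]:[LXU] = 196/81:20/27 = 49/15

[TKU]:[LXU] = 49/15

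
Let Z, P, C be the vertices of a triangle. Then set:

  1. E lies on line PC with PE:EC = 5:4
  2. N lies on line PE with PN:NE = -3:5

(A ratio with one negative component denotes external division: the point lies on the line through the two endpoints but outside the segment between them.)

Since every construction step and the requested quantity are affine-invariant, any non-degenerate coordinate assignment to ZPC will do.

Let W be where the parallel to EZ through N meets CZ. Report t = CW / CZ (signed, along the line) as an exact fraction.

Work in coordinates with Z = (0, 0), P = (1, 0), C = (0, 1).
1. E lies on line PC with PE:EC = 5:4 ⇒ E = (4/9, 5/9)
2. N lies on line PE with PN:NE = -3:5 ⇒ N = (11/6, -5/6)
through N parallel to EZ: direction (-4/9, -5/9); meets CZ at W = (0, -25/8)
W = C + t·(Z−C) with t = 33/8

t = 33/8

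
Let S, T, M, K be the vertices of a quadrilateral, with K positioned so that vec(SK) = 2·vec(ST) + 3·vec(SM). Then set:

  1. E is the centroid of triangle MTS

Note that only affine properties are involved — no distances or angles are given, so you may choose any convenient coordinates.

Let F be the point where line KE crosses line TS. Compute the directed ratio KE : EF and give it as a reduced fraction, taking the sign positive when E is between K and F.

Set S = (0, 0), T = (1, 0), M = (0, 1), K = (2, 3); any affine frame gives the same invariant.
1. E is the centroid of triangle MTS ⇒ E = (1/3, 1/3)
line KE meets TS at F = (1/8, 0)
E = K + t·(F−K) with t = 8/9, so KE:EF = 8/9:1/9

KE:EF = 8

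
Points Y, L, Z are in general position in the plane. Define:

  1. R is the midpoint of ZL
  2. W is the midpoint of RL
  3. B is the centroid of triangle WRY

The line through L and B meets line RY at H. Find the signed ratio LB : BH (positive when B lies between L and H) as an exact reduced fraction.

Choose coordinates Y = (0, 0), L = (1, 0), Z = (0, 1).
1. R is the midpoint of ZL ⇒ R = (1/2, 1/2)
2. W is the midpoint of RL ⇒ W = (3/4, 1/4)
3. B is the centroid of triangle WRY ⇒ B = (5/12, 1/4)
line LB meets RY at H = (3/10, 3/10)
B = L + t·(H−L) with t = 5/6, so LB:BH = 5/6:1/6

LB:BH = 5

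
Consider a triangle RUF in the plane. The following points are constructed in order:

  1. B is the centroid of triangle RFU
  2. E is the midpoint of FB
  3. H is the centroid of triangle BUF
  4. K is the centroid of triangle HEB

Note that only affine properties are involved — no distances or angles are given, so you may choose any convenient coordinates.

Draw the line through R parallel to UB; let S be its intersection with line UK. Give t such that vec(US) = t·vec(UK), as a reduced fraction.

Assign R = (0, 0), U = (1, 0), F = (0, 1) — the answer is frame-independent, so this choice is without loss of generality.
1. B is the centroid of triangle RFU ⇒ B = (1/3, 1/3)
2. E is the midpoint of FB ⇒ E = (1/6, 2/3)
3. H is the centroid of triangle BUF ⇒ H = (4/9, 4/9)
4. K is the centroid of triangle HEB ⇒ K = (17/54, 13/27)
through R parallel to UB: direction (-2/3, 1/3); meets UK at S = (52/15, -26/15)
S = U + t·(K−U) with t = -18/5

t = -18/5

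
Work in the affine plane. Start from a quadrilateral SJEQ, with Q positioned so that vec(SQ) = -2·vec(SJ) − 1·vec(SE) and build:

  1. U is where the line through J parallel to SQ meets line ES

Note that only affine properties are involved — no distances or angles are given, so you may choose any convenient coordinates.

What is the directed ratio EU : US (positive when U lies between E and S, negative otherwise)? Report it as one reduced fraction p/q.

Work in coordinates with S = (0, 0), J = (1, 0), E = (0, 1), Q = (-2, -1).
1. U is where the line through J parallel to SQ meets line ES ⇒ U = (0, -1/2)
U = E + t·(S−E) with t = 3/2, so EU:US = t:(1−t) = 3/2:-1/2

EU:US = -3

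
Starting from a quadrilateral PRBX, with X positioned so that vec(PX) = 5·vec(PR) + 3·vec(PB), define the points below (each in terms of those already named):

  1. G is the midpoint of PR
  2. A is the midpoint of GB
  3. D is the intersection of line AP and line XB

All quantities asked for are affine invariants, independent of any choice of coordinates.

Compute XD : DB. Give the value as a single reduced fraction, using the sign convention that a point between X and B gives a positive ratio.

Work in coordinates with P = (0, 0), R = (1, 0), B = (0, 1), X = (5, 3).
1. G is the midpoint of PR ⇒ G = (1/2, 0)
2. A is the midpoint of GB ⇒ A = (1/4, 1/2)
3. D is the intersection of line AP and line XB ⇒ D = (5/8, 5/4)
D = X + t·(B−X) with t = 7/8, so XD:DB = t:(1−t) = 7/8:1/8

XD:DB = 7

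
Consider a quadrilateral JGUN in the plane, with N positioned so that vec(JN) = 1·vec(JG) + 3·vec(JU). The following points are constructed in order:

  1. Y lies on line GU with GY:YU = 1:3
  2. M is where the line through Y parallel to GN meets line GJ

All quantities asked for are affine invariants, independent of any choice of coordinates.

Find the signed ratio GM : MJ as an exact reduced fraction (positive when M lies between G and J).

GM:MJ = 1/3

Work in coordinates with J = (0, 0), G = (1, 0), U = (0, 1), N = (1, 3).
1. Y lies on line GU with GY:YU = 1:3 ⇒ Y = (3/4, 1/4)
2. M is where the line through Y parallel to GN meets line GJ ⇒ M = (3/4, 0)
M = G + t·(J−G) with t = 1/4, so GM:MJ = t:(1−t) = 1/4:3/4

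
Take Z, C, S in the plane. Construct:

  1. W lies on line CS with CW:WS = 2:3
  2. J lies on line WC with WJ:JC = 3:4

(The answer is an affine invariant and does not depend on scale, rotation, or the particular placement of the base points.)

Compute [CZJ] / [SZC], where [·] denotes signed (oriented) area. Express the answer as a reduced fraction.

[CZJ]:[SZC] = -8/35

Choose coordinates Z = (0, 0), C = (1, 0), S = (0, 1).
1. W lies on line CS with CW:WS = 2:3 ⇒ W = (3/5, 2/5)
2. J lies on line WC with WJ:JC = 3:4 ⇒ J = (27/35, 8/35)
2·[CZJ] = -8/35, 2·[SZC] = 1
[CZJ]:[SZC] = -8/35:1 = -8/35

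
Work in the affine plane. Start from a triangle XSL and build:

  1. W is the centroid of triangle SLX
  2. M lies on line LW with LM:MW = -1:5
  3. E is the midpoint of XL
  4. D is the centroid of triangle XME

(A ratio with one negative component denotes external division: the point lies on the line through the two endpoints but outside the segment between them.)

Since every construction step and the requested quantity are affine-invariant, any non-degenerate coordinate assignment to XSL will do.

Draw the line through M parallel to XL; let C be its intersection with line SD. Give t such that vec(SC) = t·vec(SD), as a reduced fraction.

Set X = (0, 0), S = (1, 0), L = (0, 1); any affine frame gives the same invariant.
1. W is the centroid of triangle SLX ⇒ W = (1/3, 1/3)
2. M lies on line LW with LM:MW = -1:5 ⇒ M = (-1/12, 7/6)
3. E is the midpoint of XL ⇒ E = (0, 1/2)
4. D is the centroid of triangle XME ⇒ D = (-1/36, 5/9)
through M parallel to XL: direction (0, 1); meets SD at C = (-1/12, 65/111)
C = S + t·(D−S) with t = 39/37

t = 39/37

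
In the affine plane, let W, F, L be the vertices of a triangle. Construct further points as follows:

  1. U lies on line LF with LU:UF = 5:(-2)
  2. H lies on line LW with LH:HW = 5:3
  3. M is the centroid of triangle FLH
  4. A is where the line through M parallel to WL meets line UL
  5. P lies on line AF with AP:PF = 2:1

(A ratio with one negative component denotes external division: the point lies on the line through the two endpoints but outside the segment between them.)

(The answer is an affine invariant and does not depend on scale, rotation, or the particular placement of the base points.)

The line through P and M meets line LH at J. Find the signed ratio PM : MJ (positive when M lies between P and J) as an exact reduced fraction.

Assign W = (0, 0), F = (1, 0), L = (0, 1) — the answer is frame-independent, so this choice is without loss of generality.
1. U lies on line LF with LU:UF = 5:(-2) ⇒ U = (5/3, -2/3)
2. H lies on line LW with LH:HW = 5:3 ⇒ H = (0, 3/8)
3. M is the centroid of triangle FLH ⇒ M = (1/3, 11/24)
4. A is where the line through M parallel to WL meets line UL ⇒ A = (1/3, 2/3)
5. P lies on line AF with AP:PF = 2:1 ⇒ P = (7/9, 2/9)
line PM meets LH at J = (0, 61/96)
M = P + t·(J−P) with t = 4/7, so PM:MJ = 4/7:3/7

PM:MJ = 4/3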